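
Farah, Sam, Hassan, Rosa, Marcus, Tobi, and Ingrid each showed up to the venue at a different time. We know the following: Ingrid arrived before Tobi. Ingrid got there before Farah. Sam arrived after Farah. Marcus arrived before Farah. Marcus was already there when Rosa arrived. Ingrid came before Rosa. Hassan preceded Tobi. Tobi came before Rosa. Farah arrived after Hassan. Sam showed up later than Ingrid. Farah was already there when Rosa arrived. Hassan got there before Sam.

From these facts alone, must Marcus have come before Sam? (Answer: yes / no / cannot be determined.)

Chain the constraints: Marcus → Farah → Sam. Each link is directly stated, so Marcus comes before Sam.

yes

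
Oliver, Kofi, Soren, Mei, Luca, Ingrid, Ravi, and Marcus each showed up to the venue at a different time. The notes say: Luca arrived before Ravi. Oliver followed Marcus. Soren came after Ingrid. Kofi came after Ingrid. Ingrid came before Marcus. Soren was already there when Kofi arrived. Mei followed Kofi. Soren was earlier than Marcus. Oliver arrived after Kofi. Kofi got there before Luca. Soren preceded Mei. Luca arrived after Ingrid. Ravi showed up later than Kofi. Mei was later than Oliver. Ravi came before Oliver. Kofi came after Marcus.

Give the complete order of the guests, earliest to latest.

Ingrid, Soren, Marcus, Kofi, Luca, Ravi, Oliver, Mei

The constraints fix every adjacent pair, so only one ordering works:
Ingrid → Soren → Marcus → Kofi → Luca → Ravi → Oliver → Mei.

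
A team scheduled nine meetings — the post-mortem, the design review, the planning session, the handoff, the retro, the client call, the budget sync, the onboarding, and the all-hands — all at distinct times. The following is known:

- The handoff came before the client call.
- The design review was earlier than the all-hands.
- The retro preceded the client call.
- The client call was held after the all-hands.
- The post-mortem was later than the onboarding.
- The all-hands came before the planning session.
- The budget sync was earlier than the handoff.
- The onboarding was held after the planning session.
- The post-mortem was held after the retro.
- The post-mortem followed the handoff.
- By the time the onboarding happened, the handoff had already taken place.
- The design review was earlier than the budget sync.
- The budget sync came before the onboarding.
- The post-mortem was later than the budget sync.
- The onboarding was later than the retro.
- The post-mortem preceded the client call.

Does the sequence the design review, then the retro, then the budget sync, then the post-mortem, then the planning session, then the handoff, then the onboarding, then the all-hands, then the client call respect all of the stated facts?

no

The constraints require the onboarding before the post-mortem, but in the proposed sequence the post-mortem appears ahead of the onboarding. That one violation is enough.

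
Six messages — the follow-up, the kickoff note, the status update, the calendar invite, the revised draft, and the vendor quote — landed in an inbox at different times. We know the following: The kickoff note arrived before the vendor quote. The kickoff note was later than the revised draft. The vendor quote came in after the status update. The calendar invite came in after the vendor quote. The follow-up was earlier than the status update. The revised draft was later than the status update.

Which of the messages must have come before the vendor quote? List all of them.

the follow-up, the kickoff note, the revised draft, the status update

Directly stated before the vendor quote: the kickoff note and the status update.
The follow-up reaches the vendor quote via the follow-up → the status update → the vendor quote.
The revised draft reaches the vendor quote via the revised draft → the kickoff note → the vendor quote.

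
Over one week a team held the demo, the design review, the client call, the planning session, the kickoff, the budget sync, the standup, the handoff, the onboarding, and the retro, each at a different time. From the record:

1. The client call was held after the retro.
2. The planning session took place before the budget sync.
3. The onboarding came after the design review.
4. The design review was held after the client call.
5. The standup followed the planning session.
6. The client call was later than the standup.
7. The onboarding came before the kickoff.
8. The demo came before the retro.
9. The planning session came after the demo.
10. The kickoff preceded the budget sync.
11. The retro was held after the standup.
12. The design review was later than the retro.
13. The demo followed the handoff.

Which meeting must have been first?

the handoff

The handoff has a chain of constraints placing it before every other meeting, so the handoff must be first.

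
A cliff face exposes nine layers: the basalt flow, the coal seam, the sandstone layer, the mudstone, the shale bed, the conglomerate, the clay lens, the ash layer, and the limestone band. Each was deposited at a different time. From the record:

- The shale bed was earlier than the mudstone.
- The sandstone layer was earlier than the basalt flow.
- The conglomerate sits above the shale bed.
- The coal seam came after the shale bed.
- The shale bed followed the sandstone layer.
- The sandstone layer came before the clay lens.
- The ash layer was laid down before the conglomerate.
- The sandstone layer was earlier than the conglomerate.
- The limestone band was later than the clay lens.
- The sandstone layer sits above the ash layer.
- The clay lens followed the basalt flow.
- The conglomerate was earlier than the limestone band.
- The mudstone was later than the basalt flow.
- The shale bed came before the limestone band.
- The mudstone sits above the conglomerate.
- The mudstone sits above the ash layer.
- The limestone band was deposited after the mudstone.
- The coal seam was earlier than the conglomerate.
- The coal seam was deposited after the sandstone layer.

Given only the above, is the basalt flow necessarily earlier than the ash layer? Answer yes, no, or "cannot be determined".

no

Tracing the constraints gives the ash layer → the sandstone layer → the basalt flow, so the ash layer must come before the basalt flow.
That means the basalt flow cannot be before the ash layer.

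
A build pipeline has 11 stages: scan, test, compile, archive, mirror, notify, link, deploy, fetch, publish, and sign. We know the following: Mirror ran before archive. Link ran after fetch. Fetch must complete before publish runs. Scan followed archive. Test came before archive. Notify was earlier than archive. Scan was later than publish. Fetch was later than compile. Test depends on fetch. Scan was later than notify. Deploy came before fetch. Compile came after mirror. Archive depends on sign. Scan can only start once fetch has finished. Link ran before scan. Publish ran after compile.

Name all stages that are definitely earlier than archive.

Directly stated before archive: mirror, notify, sign, and test.
Compile reaches archive via compile → fetch → test → archive.
Deploy reaches archive via deploy → fetch → test → archive.
Fetch reaches archive via fetch → test → archive.

compile, deploy, fetch, mirror, notify, sign, test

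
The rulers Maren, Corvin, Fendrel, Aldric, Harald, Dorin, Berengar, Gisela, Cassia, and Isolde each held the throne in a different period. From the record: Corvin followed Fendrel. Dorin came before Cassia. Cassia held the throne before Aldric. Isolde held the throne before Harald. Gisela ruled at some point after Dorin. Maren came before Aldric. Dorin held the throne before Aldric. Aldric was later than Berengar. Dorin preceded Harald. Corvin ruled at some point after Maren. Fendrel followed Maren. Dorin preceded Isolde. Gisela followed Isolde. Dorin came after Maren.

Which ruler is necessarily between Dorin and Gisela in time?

Isolde

Tracing the constraints gives Dorin → Isolde → Gisela, so Isolde sits after Dorin and before Gisela.
No other ruler is forced both after Dorin and before Gisela.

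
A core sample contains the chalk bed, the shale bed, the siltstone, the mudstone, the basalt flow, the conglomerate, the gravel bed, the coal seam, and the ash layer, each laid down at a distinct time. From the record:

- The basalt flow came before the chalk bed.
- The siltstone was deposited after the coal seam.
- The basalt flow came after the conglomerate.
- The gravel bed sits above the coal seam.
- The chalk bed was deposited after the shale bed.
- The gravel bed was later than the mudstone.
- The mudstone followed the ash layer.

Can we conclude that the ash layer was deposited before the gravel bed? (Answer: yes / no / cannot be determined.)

Chain the constraints: the ash layer → the mudstone → the gravel bed. Each link is directly stated, so the ash layer comes before the gravel bed.

yes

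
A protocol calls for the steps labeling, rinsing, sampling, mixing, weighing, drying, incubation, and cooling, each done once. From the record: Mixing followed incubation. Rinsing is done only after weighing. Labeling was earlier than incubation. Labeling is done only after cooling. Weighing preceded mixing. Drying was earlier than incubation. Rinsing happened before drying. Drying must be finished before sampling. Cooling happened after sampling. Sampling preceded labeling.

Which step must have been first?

Weighing has a chain of constraints placing it before every other step, so weighing must be first.

weighing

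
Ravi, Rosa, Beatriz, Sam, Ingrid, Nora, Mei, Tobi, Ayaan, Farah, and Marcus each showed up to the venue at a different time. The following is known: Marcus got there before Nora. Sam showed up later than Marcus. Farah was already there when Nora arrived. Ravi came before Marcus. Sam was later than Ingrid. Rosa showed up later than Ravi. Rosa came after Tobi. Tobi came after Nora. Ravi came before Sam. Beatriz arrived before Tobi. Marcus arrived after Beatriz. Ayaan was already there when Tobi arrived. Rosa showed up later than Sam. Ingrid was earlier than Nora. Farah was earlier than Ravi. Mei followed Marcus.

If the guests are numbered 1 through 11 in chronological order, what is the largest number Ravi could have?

5

Ravi must come before Marcus, Mei, Nora, Rosa, Sam, and Tobi — 6 guests forced after them.
Everything else can be placed before Ravi in some valid order, so Ravi can sit as late as position 11 − 6 = 5.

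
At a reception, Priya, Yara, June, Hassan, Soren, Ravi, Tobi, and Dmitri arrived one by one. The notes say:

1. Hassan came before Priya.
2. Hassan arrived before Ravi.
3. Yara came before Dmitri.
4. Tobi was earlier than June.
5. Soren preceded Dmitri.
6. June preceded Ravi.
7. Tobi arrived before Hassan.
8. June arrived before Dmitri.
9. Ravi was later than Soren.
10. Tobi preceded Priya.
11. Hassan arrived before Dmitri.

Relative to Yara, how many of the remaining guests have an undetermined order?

Forced after Yara: Dmitri.
That leaves Hassan, June, Priya, Ravi, Soren, and Tobi with no forced order relative to Yara — 6.

6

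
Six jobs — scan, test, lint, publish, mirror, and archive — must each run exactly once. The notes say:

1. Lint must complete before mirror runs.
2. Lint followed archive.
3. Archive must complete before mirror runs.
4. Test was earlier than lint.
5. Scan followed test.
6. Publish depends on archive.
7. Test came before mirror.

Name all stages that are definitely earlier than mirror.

archive, lint, test

Directly stated before mirror: archive, lint, and test.
No chain forces publish (or any of the others) ahead of mirror.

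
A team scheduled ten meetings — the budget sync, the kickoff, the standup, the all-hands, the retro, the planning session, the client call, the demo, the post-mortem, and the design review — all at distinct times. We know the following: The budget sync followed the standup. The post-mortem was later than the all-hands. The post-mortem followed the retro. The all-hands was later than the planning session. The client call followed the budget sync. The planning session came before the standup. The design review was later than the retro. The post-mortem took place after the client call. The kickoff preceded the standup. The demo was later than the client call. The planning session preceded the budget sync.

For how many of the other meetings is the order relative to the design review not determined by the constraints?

8

Forced before the design review: the retro.
That leaves the all-hands, the budget sync, the client call, the demo, the kickoff, the planning session, the post-mortem, and the standup with no forced order relative to the design review — 8.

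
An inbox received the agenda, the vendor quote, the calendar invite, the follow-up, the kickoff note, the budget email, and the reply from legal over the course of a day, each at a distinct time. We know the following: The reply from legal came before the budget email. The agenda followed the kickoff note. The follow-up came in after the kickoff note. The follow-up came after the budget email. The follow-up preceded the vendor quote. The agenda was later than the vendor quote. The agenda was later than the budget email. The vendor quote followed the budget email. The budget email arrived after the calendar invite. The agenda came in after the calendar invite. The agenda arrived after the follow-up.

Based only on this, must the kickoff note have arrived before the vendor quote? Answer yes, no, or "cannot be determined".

yes

Chain the constraints: the kickoff note → the follow-up → the vendor quote. Each link is directly stated, so the kickoff note comes before the vendor quote.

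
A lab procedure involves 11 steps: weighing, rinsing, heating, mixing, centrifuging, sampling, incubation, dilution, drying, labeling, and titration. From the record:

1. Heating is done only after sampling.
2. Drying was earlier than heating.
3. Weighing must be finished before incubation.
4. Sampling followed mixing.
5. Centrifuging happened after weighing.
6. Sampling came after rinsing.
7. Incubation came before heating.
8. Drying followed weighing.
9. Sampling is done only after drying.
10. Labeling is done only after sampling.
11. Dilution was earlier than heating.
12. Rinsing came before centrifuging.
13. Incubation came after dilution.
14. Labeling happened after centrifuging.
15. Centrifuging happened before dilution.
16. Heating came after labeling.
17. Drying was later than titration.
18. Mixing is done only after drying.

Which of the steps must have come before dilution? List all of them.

Directly stated before dilution: centrifuging.
Rinsing reaches dilution via rinsing → centrifuging → dilution.
Weighing reaches dilution via weighing → centrifuging → dilution.
No chain forces incubation (or any of the others) ahead of dilution.

centrifuging, rinsing, weighing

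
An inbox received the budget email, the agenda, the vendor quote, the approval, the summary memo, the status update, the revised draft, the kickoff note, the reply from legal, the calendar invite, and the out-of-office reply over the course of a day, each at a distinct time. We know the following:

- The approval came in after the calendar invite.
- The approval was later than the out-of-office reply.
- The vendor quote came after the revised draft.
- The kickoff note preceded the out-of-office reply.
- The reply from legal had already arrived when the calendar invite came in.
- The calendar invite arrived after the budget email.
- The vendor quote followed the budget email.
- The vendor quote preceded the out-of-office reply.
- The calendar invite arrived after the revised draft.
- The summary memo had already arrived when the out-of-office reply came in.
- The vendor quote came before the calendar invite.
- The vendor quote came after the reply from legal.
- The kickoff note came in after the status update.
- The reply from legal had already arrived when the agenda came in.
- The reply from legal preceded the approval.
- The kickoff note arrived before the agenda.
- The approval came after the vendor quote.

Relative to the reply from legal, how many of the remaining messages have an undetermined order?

Forced after the reply from legal: the agenda, the approval, the calendar invite, the out-of-office reply, and the vendor quote.
That leaves the budget email, the kickoff note, the revised draft, the status update, and the summary memo with no forced order relative to the reply from legal — 5.

5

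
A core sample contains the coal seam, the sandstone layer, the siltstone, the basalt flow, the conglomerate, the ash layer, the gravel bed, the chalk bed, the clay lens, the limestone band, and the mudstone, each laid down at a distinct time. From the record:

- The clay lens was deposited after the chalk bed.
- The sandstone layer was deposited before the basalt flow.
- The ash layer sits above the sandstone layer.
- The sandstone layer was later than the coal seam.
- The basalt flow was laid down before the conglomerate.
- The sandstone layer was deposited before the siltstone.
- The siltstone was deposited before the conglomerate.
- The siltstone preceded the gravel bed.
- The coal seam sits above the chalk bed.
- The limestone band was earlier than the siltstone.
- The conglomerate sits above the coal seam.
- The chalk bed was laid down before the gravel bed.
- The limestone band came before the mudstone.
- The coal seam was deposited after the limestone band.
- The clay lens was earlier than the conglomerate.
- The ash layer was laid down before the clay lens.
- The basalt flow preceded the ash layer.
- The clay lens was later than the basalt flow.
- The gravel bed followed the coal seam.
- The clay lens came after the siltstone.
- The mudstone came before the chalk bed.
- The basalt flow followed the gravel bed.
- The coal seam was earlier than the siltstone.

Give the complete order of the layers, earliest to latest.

The constraints fix every adjacent pair, so only one ordering works:
the limestone band → the mudstone → the chalk bed → the coal seam → the sandstone layer → the siltstone → the gravel bed → the basalt flow → the ash layer → the clay lens → the conglomerate.

the limestone band, the mudstone, the chalk bed, the coal seam, the sandstone layer, the siltstone, the gravel bed, the basalt flow, the ash layer, the clay lens, the conglomerate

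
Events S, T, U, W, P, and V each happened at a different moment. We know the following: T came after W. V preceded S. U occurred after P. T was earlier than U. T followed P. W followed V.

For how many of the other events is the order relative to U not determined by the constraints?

Forced before U: P, T, V, and W.
That leaves S with no forced order relative to U — 1.

1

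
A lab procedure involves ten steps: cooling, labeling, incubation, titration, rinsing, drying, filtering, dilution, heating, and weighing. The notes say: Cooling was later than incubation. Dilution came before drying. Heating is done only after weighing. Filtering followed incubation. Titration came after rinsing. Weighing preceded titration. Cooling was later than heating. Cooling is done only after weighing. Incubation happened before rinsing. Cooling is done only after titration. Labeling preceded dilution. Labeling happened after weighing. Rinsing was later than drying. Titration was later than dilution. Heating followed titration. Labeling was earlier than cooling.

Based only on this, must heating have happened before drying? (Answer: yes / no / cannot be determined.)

Tracing the constraints gives drying → rinsing → titration → heating, so drying must come before heating.
That means heating cannot be before drying.

no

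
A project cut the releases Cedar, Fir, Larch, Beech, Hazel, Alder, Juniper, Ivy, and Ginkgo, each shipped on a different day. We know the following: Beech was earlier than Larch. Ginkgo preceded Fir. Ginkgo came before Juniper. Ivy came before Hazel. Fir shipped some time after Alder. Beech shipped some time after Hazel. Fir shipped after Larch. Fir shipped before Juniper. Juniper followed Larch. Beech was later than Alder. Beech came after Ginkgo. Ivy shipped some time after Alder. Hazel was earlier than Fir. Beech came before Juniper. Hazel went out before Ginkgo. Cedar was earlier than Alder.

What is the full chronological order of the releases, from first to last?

The constraints fix every adjacent pair, so only one ordering works:
Cedar → Alder → Ivy → Hazel → Ginkgo → Beech → Larch → Fir → Juniper.

Cedar, Alder, Ivy, Hazel, Ginkgo, Beech, Larch, Fir, Juniper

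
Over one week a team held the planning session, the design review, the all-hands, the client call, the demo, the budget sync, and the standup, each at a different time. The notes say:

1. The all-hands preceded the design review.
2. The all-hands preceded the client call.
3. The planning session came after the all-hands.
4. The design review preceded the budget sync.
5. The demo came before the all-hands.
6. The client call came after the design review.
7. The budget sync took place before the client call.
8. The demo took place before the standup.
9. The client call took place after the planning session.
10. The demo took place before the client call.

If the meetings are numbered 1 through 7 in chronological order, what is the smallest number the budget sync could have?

The all-hands, the demo, and the design review must all come before the budget sync — 3 forced predecessors.
Nothing else is forced ahead of the budget sync, so its earliest slot is position 3 + 1 = 4.

4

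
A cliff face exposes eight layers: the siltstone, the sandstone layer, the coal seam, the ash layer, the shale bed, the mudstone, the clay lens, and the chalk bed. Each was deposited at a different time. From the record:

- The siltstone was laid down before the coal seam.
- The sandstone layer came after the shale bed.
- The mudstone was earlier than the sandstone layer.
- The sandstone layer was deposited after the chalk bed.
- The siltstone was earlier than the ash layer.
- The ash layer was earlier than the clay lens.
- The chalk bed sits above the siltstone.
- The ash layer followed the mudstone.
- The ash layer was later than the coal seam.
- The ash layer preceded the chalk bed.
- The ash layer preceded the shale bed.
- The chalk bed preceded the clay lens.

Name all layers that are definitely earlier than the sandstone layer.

Directly stated before the sandstone layer: the chalk bed, the mudstone, and the shale bed.
The ash layer reaches the sandstone layer via the ash layer → the chalk bed → the sandstone layer.
The coal seam reaches the sandstone layer via the coal seam → the ash layer → the chalk bed → the sandstone layer.
The siltstone reaches the sandstone layer via the siltstone → the chalk bed → the sandstone layer.

the ash layer, the chalk bed, the coal seam, the mudstone, the shale bed, the siltstone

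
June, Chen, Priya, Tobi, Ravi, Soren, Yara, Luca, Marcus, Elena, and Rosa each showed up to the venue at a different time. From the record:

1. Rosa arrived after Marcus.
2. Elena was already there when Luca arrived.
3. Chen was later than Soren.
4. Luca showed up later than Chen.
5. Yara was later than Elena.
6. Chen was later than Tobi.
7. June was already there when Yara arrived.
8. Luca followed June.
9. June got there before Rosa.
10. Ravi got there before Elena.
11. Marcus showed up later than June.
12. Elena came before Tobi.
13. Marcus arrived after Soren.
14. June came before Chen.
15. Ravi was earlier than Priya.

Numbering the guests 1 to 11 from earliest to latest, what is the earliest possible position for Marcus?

June and Soren must both come before Marcus — 2 forced predecessors.
Nothing else is forced ahead of Marcus, so their earliest slot is position 2 + 1 = 3.

3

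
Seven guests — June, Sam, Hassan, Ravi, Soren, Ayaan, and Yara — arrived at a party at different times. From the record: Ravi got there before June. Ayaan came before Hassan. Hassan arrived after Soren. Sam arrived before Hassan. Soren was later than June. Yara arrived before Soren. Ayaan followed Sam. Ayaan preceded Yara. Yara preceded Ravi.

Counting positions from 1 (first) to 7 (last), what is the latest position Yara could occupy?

Yara must come before Hassan, June, Ravi, and Soren — 4 guests forced after them.
Everything else can be placed before Yara in some valid order, so Yara can sit as late as position 7 − 4 = 3.

3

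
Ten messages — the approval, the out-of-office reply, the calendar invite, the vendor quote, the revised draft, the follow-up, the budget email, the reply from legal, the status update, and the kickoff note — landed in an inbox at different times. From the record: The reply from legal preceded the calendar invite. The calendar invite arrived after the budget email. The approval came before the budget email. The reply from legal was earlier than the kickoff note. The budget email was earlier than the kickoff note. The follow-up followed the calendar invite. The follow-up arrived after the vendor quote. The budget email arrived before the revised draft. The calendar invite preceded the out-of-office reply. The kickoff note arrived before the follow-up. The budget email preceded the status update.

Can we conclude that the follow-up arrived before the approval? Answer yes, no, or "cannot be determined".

no

Tracing the constraints gives the approval → the budget email → the calendar invite → the follow-up, so the approval must come before the follow-up.
That means the follow-up cannot be before the approval.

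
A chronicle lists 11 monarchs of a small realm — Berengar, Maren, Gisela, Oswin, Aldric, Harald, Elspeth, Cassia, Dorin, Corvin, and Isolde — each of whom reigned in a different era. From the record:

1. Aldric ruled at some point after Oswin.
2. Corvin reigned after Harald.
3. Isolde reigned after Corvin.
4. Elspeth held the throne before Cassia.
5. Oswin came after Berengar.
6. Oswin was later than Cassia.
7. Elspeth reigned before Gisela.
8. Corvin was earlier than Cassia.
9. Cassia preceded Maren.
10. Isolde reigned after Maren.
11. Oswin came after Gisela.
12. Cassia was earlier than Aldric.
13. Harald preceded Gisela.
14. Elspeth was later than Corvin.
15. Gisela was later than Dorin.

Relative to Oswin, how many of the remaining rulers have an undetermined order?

Forced before Oswin: Berengar, Cassia, Corvin, Dorin, Elspeth, Gisela, and Harald; forced after Oswin: Aldric.
That leaves Isolde and Maren with no forced order relative to Oswin — 2.

2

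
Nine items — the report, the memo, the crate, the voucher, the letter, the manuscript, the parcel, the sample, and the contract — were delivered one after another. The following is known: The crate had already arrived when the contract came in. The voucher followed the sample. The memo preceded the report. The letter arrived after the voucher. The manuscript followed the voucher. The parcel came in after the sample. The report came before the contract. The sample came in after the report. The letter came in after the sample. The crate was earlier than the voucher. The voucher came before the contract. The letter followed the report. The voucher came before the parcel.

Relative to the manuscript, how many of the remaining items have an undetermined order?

Forced before the manuscript: the crate, the memo, the report, the sample, and the voucher.
That leaves the contract, the letter, and the parcel with no forced order relative to the manuscript — 3.

3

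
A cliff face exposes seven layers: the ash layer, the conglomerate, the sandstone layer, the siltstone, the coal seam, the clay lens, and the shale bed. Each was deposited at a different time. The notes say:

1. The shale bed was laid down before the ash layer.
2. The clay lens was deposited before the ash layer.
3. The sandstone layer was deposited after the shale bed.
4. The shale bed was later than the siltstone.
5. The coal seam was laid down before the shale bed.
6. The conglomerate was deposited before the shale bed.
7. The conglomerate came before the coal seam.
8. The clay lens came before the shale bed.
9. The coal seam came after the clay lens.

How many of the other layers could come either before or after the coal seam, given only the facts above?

1

Forced before the coal seam: the clay lens and the conglomerate; forced after the coal seam: the ash layer, the sandstone layer, and the shale bed.
That leaves the siltstone with no forced order relative to the coal seam — 1.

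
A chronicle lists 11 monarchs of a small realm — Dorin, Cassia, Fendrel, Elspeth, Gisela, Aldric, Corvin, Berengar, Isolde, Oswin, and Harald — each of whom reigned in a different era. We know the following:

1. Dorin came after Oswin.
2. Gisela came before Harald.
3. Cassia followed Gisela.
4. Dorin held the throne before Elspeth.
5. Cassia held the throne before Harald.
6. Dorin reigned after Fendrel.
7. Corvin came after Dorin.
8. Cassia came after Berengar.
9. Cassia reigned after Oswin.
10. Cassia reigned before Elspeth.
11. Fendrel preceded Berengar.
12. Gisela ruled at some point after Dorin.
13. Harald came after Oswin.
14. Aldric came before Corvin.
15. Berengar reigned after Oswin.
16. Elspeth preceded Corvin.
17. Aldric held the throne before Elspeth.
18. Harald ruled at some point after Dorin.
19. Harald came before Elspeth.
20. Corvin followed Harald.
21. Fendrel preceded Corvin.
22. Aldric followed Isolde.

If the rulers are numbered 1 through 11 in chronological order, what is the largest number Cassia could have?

8

Cassia must come before Corvin, Elspeth, and Harald — 3 rulers forced after them.
Everything else can be placed before Cassia in some valid order, so Cassia can sit as late as position 11 − 3 = 8.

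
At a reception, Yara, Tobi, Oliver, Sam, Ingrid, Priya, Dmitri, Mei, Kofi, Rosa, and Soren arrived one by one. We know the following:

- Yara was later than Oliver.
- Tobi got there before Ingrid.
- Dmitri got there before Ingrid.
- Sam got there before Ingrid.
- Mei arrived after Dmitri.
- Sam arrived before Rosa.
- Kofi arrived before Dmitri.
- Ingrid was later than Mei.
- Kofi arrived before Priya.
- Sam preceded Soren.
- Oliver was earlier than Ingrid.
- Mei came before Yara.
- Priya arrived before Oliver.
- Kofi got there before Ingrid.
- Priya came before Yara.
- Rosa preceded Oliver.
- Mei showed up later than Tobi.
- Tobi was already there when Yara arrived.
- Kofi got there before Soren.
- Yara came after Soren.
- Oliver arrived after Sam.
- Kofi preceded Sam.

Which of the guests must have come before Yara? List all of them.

Dmitri, Kofi, Mei, Oliver, Priya, Rosa, Sam, Soren, Tobi

Directly stated before Yara: Mei, Oliver, Priya, Soren, and Tobi.
Dmitri reaches Yara via Dmitri → Mei → Yara.
Kofi reaches Yara via Kofi → Soren → Yara.
Rosa reaches Yara via Rosa → Oliver → Yara.
Likewise Sam reaches Yara by chaining the stated constraints.
No chain forces Ingrid ahead of Yara.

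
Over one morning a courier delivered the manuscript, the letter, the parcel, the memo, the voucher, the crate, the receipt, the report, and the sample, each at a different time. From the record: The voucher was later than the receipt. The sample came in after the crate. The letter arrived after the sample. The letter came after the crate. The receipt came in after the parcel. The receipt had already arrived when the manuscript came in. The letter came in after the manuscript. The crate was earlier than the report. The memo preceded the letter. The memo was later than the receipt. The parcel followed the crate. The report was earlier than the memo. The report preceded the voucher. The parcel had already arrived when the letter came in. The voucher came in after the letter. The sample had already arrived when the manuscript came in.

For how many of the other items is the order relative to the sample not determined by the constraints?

Forced before the sample: the crate; forced after the sample: the letter, the manuscript, and the voucher.
That leaves the memo, the parcel, the receipt, and the report with no forced order relative to the sample — 4.

4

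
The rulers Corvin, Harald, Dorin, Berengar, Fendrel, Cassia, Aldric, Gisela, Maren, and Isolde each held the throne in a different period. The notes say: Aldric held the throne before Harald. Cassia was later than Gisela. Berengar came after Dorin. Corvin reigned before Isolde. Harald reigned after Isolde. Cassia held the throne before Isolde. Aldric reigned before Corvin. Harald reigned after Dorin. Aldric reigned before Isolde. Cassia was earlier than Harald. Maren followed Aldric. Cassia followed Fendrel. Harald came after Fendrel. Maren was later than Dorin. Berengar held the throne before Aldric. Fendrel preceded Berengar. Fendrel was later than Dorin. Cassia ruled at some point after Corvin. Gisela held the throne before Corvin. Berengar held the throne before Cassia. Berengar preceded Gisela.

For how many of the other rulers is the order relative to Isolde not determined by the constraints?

Forced before Isolde: Aldric, Berengar, Cassia, Corvin, Dorin, Fendrel, and Gisela; forced after Isolde: Harald.
That leaves Maren with no forced order relative to Isolde — 1.

1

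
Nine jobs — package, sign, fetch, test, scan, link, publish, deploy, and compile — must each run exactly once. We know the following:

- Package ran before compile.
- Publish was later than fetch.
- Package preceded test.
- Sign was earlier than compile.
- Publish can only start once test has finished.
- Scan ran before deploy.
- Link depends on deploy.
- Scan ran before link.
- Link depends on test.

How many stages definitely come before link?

Directly stated before link: deploy, scan, and test.
Package reaches link via package → test → link.
That's deploy, package, scan, and test — 4 in all.

4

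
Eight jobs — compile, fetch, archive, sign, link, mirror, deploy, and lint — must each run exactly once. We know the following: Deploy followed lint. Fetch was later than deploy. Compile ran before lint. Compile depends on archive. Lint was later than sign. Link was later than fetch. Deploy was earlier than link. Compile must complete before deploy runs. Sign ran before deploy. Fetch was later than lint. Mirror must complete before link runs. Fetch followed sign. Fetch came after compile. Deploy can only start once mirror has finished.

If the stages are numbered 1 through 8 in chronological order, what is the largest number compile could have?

4

Compile must come before deploy, fetch, link, and lint — 4 stages forced after it.
Everything else can be placed before compile in some valid order, so compile can sit as late as position 8 − 4 = 4.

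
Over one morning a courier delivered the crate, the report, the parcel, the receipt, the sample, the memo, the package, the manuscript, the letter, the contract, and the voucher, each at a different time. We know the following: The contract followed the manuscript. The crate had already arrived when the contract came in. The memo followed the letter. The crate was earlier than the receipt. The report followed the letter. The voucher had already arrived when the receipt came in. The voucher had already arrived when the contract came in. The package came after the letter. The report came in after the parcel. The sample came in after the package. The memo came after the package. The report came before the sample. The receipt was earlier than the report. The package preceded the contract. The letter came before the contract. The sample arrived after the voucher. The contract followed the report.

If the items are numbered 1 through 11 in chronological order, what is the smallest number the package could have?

2

The letter must come before the package — 1 forced predecessor.
Nothing else is forced ahead of the package, so its earliest slot is position 1 + 1 = 2.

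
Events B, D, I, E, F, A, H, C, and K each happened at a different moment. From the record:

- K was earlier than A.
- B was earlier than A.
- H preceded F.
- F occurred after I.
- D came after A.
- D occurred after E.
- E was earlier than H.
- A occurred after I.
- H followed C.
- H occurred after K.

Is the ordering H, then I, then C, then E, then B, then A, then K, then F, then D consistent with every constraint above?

The constraints require C before H, but in the proposed sequence H appears ahead of C. That one violation is enough.

no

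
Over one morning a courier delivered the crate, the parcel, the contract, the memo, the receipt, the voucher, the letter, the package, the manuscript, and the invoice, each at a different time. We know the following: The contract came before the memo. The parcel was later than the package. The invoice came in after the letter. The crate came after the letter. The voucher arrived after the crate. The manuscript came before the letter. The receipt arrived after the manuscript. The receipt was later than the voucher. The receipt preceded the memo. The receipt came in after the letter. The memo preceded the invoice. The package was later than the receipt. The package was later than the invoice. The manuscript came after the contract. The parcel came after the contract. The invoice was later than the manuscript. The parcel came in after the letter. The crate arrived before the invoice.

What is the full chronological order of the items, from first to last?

the contract, the manuscript, the letter, the crate, the voucher, the receipt, the memo, the invoice, the package, the parcel

The constraints fix every adjacent pair, so only one ordering works:
the contract → the manuscript → the letter → the crate → the voucher → the receipt → the memo → the invoice → the package → the parcel.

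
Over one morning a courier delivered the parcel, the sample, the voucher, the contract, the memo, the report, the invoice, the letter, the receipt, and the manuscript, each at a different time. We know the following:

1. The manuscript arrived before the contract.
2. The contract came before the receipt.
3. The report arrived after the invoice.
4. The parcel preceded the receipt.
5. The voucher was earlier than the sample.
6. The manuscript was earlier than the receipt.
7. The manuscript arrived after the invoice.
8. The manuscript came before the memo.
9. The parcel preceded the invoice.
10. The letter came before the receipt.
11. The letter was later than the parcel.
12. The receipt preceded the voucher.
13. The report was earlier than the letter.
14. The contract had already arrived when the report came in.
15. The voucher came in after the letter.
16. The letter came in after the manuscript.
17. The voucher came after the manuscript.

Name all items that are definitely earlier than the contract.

the invoice, the manuscript, the parcel

Directly stated before the contract: the manuscript.
The invoice reaches the contract via the invoice → the manuscript → the contract.
The parcel reaches the contract via the parcel → the invoice → the manuscript → the contract.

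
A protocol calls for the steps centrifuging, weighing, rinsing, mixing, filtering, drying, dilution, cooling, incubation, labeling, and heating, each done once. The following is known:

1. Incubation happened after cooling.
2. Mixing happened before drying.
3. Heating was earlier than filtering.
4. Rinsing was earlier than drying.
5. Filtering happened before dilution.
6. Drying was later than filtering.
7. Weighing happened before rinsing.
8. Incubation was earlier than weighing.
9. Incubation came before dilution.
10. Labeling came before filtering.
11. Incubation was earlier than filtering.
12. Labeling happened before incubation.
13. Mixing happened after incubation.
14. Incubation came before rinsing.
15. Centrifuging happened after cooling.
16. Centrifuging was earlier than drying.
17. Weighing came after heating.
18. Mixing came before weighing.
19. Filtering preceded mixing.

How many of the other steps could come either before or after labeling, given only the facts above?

Forced after labeling: dilution, drying, filtering, incubation, mixing, rinsing, and weighing.
That leaves centrifuging, cooling, and heating with no forced order relative to labeling — 3.

3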